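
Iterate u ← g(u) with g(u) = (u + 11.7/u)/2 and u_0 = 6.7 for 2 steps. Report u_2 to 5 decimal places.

u_1 = g(6.700000) = 4.223134
u_2 = g(4.223134) = 3.496794

3.49679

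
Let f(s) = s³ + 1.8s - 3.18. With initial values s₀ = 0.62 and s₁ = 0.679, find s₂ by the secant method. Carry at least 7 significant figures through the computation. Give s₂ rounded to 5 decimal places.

Secant update: s_(k+1) = s_k − f(s_k)·(s_k − s_(k-1))/(f(s_k) − f(s_(k-1))).
f(s_0) = -1.825672, f(s_1) = -1.644753
s_2 = 0.679000 - (-1.644753)·(0.679000 - 0.620000)/(-1.644753 - (-1.825672)) = 1.215376; f(s_2) = 0.802953

1.21538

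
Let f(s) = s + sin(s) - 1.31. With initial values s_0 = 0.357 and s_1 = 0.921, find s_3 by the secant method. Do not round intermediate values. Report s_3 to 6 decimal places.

f(s_0) = -0.603535, f(s_1) = 0.407207
s_2 = 0.921000 - (0.407207)·(0.921000 - 0.357000)/(0.407207 - (-0.603535)) = 0.693776; f(s_2) = 0.023221
s_3 = 0.693776 - (0.023221)·(0.693776 - 0.921000)/(0.023221 - (0.407207)) = 0.680035; f(s_3) = -0.001145

0.680035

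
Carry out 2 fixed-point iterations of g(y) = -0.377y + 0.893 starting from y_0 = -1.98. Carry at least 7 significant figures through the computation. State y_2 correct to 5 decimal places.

y_1 = g(-1.980000) = 1.639460
y_2 = g(1.639460) = 0.274924

0.27492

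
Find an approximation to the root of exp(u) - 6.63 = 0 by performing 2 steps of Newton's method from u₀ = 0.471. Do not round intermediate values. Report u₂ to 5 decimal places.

2.78987

Newton update: u ← u − f(u)/f'(u).
f'(u) = exp(u)
u_0 = 0.471000: f = -5.028405, f' = 1.601595 → u_1 = 0.471000 - (-5.028405)/(1.601595) = 3.610623
u_1 = 3.610623: f = 30.359103, f' = 36.989103 → u_2 = 3.610623 - (30.359103)/(36.989103) = 2.789865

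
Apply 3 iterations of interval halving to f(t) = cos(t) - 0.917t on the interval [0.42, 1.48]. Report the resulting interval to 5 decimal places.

[0.68500, 0.81750]

f(0.420000) = 0.527949, f(1.480000) = -1.266488 (opposite signs)
step 1: m = 0.950000, f(m) = -0.289467 < 0 → root in [0.420000, 0.950000]
step 2: m = 0.685000, f(m) = 0.146274 > 0 → root in [0.685000, 0.950000]
step 3: m = 0.817500, f(m) = -0.065601 < 0 → root in [0.685000, 0.817500]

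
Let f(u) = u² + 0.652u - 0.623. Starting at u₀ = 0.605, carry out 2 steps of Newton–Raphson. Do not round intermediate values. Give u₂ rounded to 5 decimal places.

0.52798

Newton update: u ← u − f(u)/f'(u).
f'(u) = 2u + 0.652
u_0 = 0.605000: f = 0.137485, f' = 1.862000 → u_1 = 0.605000 - (0.137485)/(1.862000) = 0.531163
u_1 = 0.531163: f = 0.005452, f' = 1.714325 → u_2 = 0.531163 - (0.005452)/(1.714325) = 0.527983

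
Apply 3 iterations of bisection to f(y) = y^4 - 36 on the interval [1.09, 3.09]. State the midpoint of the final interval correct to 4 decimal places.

f(1.090000) = -34.588418, f(3.090000) = 55.166214 (opposite signs)
step 1: m = 2.090000, f(m) = -16.919702 < 0 → root in [2.090000, 3.090000]
step 2: m = 2.590000, f(m) = 8.998606 > 0 → root in [2.090000, 2.590000]
step 3: m = 2.340000, f(m) = -6.017805 < 0 → root in [2.340000, 2.590000]
Midpoint of [2.340000, 2.590000] = 2.465000

2.4650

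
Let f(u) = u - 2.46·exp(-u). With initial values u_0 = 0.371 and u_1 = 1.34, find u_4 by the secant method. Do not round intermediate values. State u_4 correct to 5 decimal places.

0.95078

Secant update: u_(k+1) = u_k − f(u_k)·(u_k − u_(k-1))/(f(u_k) − f(u_(k-1))).
f(u_0) = -1.326508, f(u_1) = 0.695860
u_2 = 1.340000 - (0.695860)·(1.340000 - 0.371000)/(0.695860 - (-1.326508)) = 1.006585; f(u_2) = 0.107541
u_3 = 1.006585 - (0.107541)·(1.006585 - 1.340000)/(0.107541 - (0.695860)) = 0.945639; f(u_3) = -0.009903
u_4 = 0.945639 - (-0.009903)·(0.945639 - 1.006585)/(-0.009903 - (0.107541)) = 0.950778; f(u_4) = 0.000134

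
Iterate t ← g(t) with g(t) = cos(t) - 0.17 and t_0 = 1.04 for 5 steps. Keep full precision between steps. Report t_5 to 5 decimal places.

0.60438

t_1 = g(1.040000) = 0.336220
t_2 = g(0.336220) = 0.774008
t_3 = g(0.774008) = 0.545115
t_4 = g(0.545115) = 0.685068
t_5 = g(0.685068) = 0.604376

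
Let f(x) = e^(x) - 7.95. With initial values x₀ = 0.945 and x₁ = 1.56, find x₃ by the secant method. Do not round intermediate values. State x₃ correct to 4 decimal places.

1.9740

f(x_0) = -5.377187, f(x_1) = -3.191179
x_2 = 1.560000 - (-3.191179)·(1.560000 - 0.945000)/(-3.191179 - (-5.377187)) = 2.457790; f(x_2) = 3.728967
x_3 = 2.457790 - (3.728967)·(2.457790 - 1.560000)/(3.728967 - (-3.191179)) = 1.974010; f(x_3) = -0.750514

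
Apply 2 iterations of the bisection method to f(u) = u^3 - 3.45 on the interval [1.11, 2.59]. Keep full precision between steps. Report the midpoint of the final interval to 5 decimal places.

f(1.110000) = -2.082369, f(2.590000) = 13.923979 (opposite signs)
step 1: m = 1.850000, f(m) = 2.881625 > 0 → root in [1.110000, 1.850000]
step 2: m = 1.480000, f(m) = -0.208208 < 0 → root in [1.480000, 1.850000]
Midpoint of [1.480000, 1.850000] = 1.665000

1.66500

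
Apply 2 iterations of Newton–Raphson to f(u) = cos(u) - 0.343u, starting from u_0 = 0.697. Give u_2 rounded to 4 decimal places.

1.1619

f'(u) = -sin(u) - 0.343
u_0 = 0.697000: f = 0.527700, f' = -0.984920 → u_1 = 0.697000 - (0.527700)/(-0.984920) = 1.232780
u_1 = 1.232780: f = -0.091227, f' = -1.286414 → u_2 = 1.232780 - (-0.091227)/(-1.286414) = 1.161864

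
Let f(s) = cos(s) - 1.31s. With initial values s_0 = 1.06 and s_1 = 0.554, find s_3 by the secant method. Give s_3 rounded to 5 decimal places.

f(s_0) = -0.899728, f(s_1) = 0.124687
s_2 = 0.554000 - (0.124687)·(0.554000 - 1.060000)/(0.124687 - (-0.899728)) = 0.615588; f(s_2) = 0.010014
s_3 = 0.615588 - (0.010014)·(0.615588 - 0.554000)/(0.010014 - (0.124687)) = 0.620966; f(s_3) = -0.000149

0.62097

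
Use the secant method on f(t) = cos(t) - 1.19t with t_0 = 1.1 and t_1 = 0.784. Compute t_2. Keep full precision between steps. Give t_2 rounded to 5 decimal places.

0.67131

Secant update: t_(k+1) = t_k − f(t_k)·(t_k − t_(k-1))/(f(t_k) − f(t_(k-1))).
f(t_0) = -0.855404, f(t_1) = -0.224865
t_2 = 0.784000 - (-0.224865)·(0.784000 - 1.100000)/(-0.224865 - (-0.855404)) = 0.671307; f(t_2) = -0.015846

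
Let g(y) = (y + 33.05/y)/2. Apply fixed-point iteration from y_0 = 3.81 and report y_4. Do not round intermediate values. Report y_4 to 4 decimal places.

5.7489

y_1 = g(3.810000) = 6.242270
y_2 = g(6.242270) = 5.768409
y_3 = g(5.768409) = 5.748946
y_4 = g(5.748946) = 5.748913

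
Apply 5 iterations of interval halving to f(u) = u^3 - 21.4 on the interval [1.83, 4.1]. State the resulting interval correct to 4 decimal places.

[2.7522, 2.8231]

f(1.830000) = -15.271513, f(4.100000) = 47.521000 (opposite signs)
step 1: m = 2.965000, f(m) = 4.665982 > 0 → root in [1.830000, 2.965000]
step 2: m = 2.397500, f(m) = -7.619155 < 0 → root in [2.397500, 2.965000]
step 3: m = 2.681250, f(m) = -2.124221 < 0 → root in [2.681250, 2.965000]
step 4: m = 2.823125, f(m) = 1.100404 > 0 → root in [2.681250, 2.823125]
step 5: m = 2.752187, f(m) = -0.553457 < 0 → root in [2.752187, 2.823125]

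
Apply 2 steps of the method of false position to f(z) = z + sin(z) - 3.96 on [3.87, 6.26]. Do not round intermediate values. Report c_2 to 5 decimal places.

4.76942

f(3.870000) = -0.755682, f(6.260000) = 2.276817
step 1: c = 4.465575, f(c) = -0.464121 < 0 → new bracket [4.465575, 6.260000]
step 2: c = 4.769423, f(c) = -0.188951 < 0 → new bracket [4.769423, 6.260000]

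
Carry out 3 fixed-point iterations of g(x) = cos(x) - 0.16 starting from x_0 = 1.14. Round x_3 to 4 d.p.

x_1 = g(1.140000) = 0.257595
x_2 = g(0.257595) = 0.807006
x_3 = g(0.807006) = 0.531664

0.5317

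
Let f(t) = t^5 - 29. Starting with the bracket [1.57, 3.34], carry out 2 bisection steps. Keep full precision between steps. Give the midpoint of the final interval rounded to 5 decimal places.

1.79125

f(1.570000) = -19.461101, f(3.340000) = 386.654354 (opposite signs)
step 1: m = 2.455000, f(m) = 60.177950 > 0 → root in [1.570000, 2.455000]
step 2: m = 2.012500, f(m) = 4.012578 > 0 → root in [1.570000, 2.012500]
Midpoint of [1.570000, 2.012500] = 1.791250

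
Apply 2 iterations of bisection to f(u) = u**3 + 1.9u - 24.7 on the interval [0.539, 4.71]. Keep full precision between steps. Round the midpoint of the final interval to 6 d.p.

f(0.539000) = -23.519309, f(4.710000) = 88.736111 (opposite signs)
step 1: m = 2.624500, f(m) = -1.635893 < 0 → root in [2.624500, 4.710000]
step 2: m = 3.667250, f(m) = 31.587603 > 0 → root in [2.624500, 3.667250]
Midpoint of [2.624500, 3.667250] = 3.145875

3.145875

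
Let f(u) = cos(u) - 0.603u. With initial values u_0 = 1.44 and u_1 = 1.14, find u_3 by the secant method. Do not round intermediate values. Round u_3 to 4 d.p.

0.9566

f(u_0) = -0.737896, f(u_1) = -0.269825
u_2 = 1.140000 - (-0.269825)·(1.140000 - 1.440000)/(-0.269825 - (-0.737896)) = 0.967061; f(u_2) = -0.015416
u_3 = 0.967061 - (-0.015416)·(0.967061 - 1.140000)/(-0.015416 - (-0.269825)) = 0.956581; f(u_3) = -0.000502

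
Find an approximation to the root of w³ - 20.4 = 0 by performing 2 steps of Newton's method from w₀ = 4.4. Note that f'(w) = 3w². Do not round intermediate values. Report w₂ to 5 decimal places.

2.82002

w_0 = 4.400000: f = 64.784000, f' = 58.080000 → w_1 = 4.400000 - (64.784000)/(58.080000) = 3.284573
w_1 = 3.284573: f = 15.035352, f' = 32.365259 → w_2 = 3.284573 - (15.035352)/(32.365259) = 2.820021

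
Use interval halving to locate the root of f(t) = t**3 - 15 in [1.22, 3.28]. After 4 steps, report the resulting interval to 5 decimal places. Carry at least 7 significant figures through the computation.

f(1.220000) = -13.184152, f(3.280000) = 20.287552 (opposite signs)
step 1: m = 2.250000, f(m) = -3.609375 < 0 → root in [2.250000, 3.280000]
step 2: m = 2.765000, f(m) = 6.139047 > 0 → root in [2.250000, 2.765000]
step 3: m = 2.507500, f(m) = 0.766047 > 0 → root in [2.250000, 2.507500]
step 4: m = 2.378750, f(m) = -1.539958 < 0 → root in [2.378750, 2.507500]

[2.37875, 2.50750]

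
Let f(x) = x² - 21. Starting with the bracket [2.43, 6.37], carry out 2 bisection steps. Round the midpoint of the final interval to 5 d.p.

4.89250

f(2.430000) = -15.095100, f(6.370000) = 19.576900 (opposite signs)
step 1: m = 4.400000, f(m) = -1.640000 < 0 → root in [4.400000, 6.370000]
step 2: m = 5.385000, f(m) = 7.998225 > 0 → root in [4.400000, 5.385000]
Midpoint of [4.400000, 5.385000] = 4.892500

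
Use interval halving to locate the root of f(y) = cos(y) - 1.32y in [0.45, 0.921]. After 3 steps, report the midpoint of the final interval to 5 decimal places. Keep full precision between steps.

0.59719

f(0.450000) = 0.306447, f(0.921000) = -0.610696 (opposite signs)
step 1: m = 0.685500, f(m) = -0.130757 < 0 → root in [0.450000, 0.685500]
step 2: m = 0.567750, f(m) = 0.093683 > 0 → root in [0.567750, 0.685500]
step 3: m = 0.626625, f(m) = -0.017134 < 0 → root in [0.567750, 0.626625]
Midpoint of [0.567750, 0.626625] = 0.597187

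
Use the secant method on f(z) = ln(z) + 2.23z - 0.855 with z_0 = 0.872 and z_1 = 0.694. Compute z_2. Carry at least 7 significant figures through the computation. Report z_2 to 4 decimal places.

0.6008

Secant update: z_(k+1) = z_k − f(z_k)·(z_k − z_(k-1))/(f(z_k) − f(z_(k-1))).
f(z_0) = 0.952594, f(z_1) = 0.327337
z_2 = 0.694000 - (0.327337)·(0.694000 - 0.872000)/(0.327337 - (0.952594)) = 0.600813; f(z_2) = -0.024659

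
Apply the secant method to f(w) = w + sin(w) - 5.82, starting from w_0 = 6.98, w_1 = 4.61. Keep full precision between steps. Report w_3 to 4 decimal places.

6.0935

Secant update: w_(k+1) = w_k − f(w_k)·(w_k − w_(k-1))/(f(w_k) − f(w_(k-1))).
f(w_0) = 1.801778, f(w_1) = -2.204763
w_2 = 4.610000 - (-2.204763)·(4.610000 - 6.980000)/(-2.204763 - (1.801778)) = 5.914189; f(w_2) = -0.266490
w_3 = 5.914189 - (-0.266490)·(5.914189 - 4.610000)/(-0.266490 - (-2.204763)) = 6.093500; f(w_3) = 0.084950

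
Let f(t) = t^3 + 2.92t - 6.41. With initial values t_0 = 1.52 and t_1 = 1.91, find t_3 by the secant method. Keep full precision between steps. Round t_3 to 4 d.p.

f(t_0) = 1.540208, f(t_1) = 6.135071
t_2 = 1.910000 - (6.135071)·(1.910000 - 1.520000)/(6.135071 - (1.540208)) = 1.389271; f(t_2) = 0.328068
t_3 = 1.389271 - (0.328068)·(1.389271 - 1.910000)/(0.328068 - (6.135071)) = 1.359852; f(t_3) = 0.075406

1.3599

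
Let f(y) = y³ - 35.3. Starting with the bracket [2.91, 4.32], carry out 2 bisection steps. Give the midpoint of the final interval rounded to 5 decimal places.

3.43875

f(2.910000) = -10.657829, f(4.320000) = 45.321568 (opposite signs)
step 1: m = 3.615000, f(m) = 11.941633 > 0 → root in [2.910000, 3.615000]
step 2: m = 3.262500, f(m) = -0.574256 < 0 → root in [3.262500, 3.615000]
Midpoint of [3.262500, 3.615000] = 3.438750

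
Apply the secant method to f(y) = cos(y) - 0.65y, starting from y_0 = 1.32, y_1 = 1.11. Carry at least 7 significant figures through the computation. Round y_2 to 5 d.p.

f(y_0) = -0.609825, f(y_1) = -0.276838
y_2 = 1.110000 - (-0.276838)·(1.110000 - 1.320000)/(-0.276838 - (-0.609825)) = 0.935410; f(y_2) = -0.014528

0.93541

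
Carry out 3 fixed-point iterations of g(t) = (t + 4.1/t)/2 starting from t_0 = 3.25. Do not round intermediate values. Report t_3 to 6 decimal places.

2.024880

t_1 = g(3.250000) = 2.255769
t_2 = g(2.255769) = 2.036666
t_3 = g(2.036666) = 2.024880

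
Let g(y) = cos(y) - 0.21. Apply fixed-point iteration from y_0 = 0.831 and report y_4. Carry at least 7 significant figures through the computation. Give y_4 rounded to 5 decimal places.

0.63463

y_1 = g(0.831000) = 0.464137
y_2 = g(0.464137) = 0.684208
y_3 = g(0.684208) = 0.564920
y_4 = g(0.564920) = 0.634631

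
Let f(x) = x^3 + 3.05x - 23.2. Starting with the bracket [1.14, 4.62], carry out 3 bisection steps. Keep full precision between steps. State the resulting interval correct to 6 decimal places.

f(1.140000) = -18.241456, f(4.620000) = 89.502128 (opposite signs)
step 1: m = 2.880000, f(m) = 9.471872 > 0 → root in [1.140000, 2.880000]
step 2: m = 2.010000, f(m) = -8.948899 < 0 → root in [2.010000, 2.880000]
step 3: m = 2.445000, f(m) = -1.126479 < 0 → root in [2.445000, 2.880000]

[2.445000, 2.880000]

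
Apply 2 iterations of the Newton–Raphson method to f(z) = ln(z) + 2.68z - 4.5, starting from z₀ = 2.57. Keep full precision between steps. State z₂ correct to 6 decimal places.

1.522209

Newton update: z ← z − f(z)/f'(z).
f'(z) = 1/z + 2.68
z_0 = 2.570000: f = 3.331506, f' = 3.069105 → z_1 = 2.570000 - (3.331506)/(3.069105) = 1.484502
z_1 = 1.484502: f = -0.126454, f' = 3.353626 → z_2 = 1.484502 - (-0.126454)/(3.353626) = 1.522209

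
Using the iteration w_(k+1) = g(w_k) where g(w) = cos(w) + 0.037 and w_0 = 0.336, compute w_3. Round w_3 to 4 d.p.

0.8662

w_1 = g(0.336000) = 0.981081
w_2 = g(0.981081) = 0.593124
w_3 = g(0.593124) = 0.866198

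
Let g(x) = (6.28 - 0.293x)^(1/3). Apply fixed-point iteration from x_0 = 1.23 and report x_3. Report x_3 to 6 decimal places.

1.792052

x_1 = g(1.230000) = 1.808969
x_2 = g(1.808969) = 1.791521
x_3 = g(1.791521) = 1.792052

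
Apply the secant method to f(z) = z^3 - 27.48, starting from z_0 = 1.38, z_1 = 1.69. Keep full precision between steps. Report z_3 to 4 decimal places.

f(z_0) = -24.851928, f(z_1) = -22.653191
z_2 = 1.690000 - (-22.653191)·(1.690000 - 1.380000)/(-22.653191 - (-24.851928)) = 4.883874; f(z_2) = 89.011272
z_3 = 4.883874 - (89.011272)·(4.883874 - 1.690000)/(89.011272 - (-22.653191)) = 2.337936; f(z_3) = -14.700969

2.3379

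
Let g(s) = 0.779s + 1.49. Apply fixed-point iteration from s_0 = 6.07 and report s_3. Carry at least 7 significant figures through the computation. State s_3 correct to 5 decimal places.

6.42437

s_1 = g(6.070000) = 6.218530
s_2 = g(6.218530) = 6.334235
s_3 = g(6.334235) = 6.424369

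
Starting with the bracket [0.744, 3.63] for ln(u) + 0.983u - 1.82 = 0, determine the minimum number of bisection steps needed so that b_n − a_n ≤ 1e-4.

Initial width b − a = 3.63 − 0.744 = 2.886000.
After n steps the width is (b−a)/2^n; need (b−a)/2^n ≤ 1e-4.
So n ≥ log₂(2.886000/1e-4) = log₂(28860.0000) ≈ 14.8168.
Hence n = 15.

15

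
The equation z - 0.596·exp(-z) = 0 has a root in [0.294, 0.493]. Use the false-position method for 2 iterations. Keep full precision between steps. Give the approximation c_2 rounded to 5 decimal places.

f(0.294000) = -0.150185, f(0.493000) = 0.128968
step 1: c = 0.401062, f(c) = 0.001976 > 0 → new bracket [0.294000, 0.401062]
step 2: c = 0.399672, f(c) = 0.000030 > 0 → new bracket [0.294000, 0.399672]

0.39967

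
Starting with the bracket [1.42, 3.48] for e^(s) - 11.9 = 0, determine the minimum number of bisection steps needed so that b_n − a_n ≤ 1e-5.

Initial width b − a = 3.48 − 1.42 = 2.060000.
After n steps the width is (b−a)/2^n; need (b−a)/2^n ≤ 1e-5.
So n ≥ log₂(2.060000/1e-5) = log₂(206000.0000) ≈ 17.6523.
Hence n = 18.

18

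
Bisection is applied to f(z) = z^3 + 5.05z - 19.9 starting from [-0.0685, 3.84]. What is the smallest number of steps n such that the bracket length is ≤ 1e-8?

29

Initial width b − a = 3.84 − -0.0685 = 3.908500.
After n steps the width is (b−a)/2^n; need (b−a)/2^n ≤ 1e-8.
So n ≥ log₂(3.908500/1e-8) = log₂(390850000.0000) ≈ 28.5420.
Hence n = 29.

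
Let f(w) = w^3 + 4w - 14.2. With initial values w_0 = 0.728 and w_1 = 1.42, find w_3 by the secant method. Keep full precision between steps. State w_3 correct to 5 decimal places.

Secant update: w_(k+1) = w_k − f(w_k)·(w_k − w_(k-1))/(f(w_k) − f(w_(k-1))).
f(w_0) = -10.902172, f(w_1) = -5.656712
w_2 = 1.420000 - (-5.656712)·(1.420000 - 0.728000)/(-5.656712 - (-10.902172)) = 2.166254; f(w_2) = 4.630500
w_3 = 2.166254 - (4.630500)·(2.166254 - 1.420000)/(4.630500 - (-5.656712)) = 1.830349; f(w_3) = -0.746615

1.83035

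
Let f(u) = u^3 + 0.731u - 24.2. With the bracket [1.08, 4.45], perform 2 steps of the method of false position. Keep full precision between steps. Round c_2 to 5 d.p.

False-position update: c = (a·f(b) − b·f(a))/(f(b) − f(a)); replace the endpoint whose sign matches f(c).
f(1.080000) = -22.150808, f(4.450000) = 67.174075
step 1: c = 1.915693, f(c) = -15.769260 < 0 → new bracket [1.915693, 4.450000]
step 2: c = 2.397518, f(c) = -8.666258 < 0 → new bracket [2.397518, 4.450000]

2.39752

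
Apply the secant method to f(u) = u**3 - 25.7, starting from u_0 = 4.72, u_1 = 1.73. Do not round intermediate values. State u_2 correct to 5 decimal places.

f(u_0) = 79.454048, f(u_1) = -20.522283
u_2 = 1.730000 - (-20.522283)·(1.730000 - 4.720000)/(-20.522283 - (79.454048)) = 2.343762; f(u_2) = -12.825207

2.34376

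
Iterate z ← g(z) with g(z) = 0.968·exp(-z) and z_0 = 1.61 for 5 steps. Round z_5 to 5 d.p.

z_1 = g(1.610000) = 0.193491
z_2 = g(0.193491) = 0.797707
z_3 = g(0.797707) = 0.435949
z_4 = g(0.435949) = 0.625958
z_5 = g(0.625958) = 0.517637

0.51764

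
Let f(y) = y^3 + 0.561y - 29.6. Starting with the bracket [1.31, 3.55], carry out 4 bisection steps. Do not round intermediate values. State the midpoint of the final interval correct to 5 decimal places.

3.06000

f(1.310000) = -26.616999, f(3.550000) = 17.130425 (opposite signs)
step 1: m = 2.430000, f(m) = -13.887863 < 0 → root in [2.430000, 3.550000]
step 2: m = 2.990000, f(m) = -1.191711 < 0 → root in [2.990000, 3.550000]
step 3: m = 3.270000, f(m) = 7.200253 > 0 → root in [2.990000, 3.270000]
step 4: m = 3.130000, f(m) = 2.820227 > 0 → root in [2.990000, 3.130000]
Midpoint of [2.990000, 3.130000] = 3.060000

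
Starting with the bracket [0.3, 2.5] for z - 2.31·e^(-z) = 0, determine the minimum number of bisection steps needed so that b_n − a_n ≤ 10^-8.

28

Initial width b − a = 2.5 − 0.3 = 2.200000.
After n steps the width is (b−a)/2^n; need (b−a)/2^n ≤ 10^-8.
So n ≥ log₂(2.200000/10^-8) = log₂(220000000.0000) ≈ 27.7129.
Hence n = 28.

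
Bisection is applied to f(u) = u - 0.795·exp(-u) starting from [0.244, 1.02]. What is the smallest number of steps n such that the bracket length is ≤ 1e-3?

Initial width b − a = 1.02 − 0.244 = 0.776000.
After n steps the width is (b−a)/2^n; need (b−a)/2^n ≤ 1e-3.
So n ≥ log₂(0.776000/1e-3) = log₂(776.0000) ≈ 9.5999.
Hence n = 10.

10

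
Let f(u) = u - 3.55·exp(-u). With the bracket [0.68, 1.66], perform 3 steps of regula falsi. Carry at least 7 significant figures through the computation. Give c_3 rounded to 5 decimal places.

1.13881

False-position update: c = (a·f(b) − b·f(a))/(f(b) − f(a)); replace the endpoint whose sign matches f(c).
f(0.680000) = -1.118490, f(1.660000) = 0.985007
step 1: c = 1.201094, f(c) = 0.133025 > 0 → new bracket [0.680000, 1.201094]
step 2: c = 1.145707, f(c) = 0.016810 > 0 → new bracket [0.680000, 1.145707]
step 3: c = 1.138811, f(c) = 0.002103 > 0 → new bracket [0.680000, 1.138811]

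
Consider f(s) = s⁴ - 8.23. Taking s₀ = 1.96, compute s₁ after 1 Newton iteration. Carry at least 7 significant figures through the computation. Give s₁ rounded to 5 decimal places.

f'(s) = 4s³
s_0 = 1.960000: f = 6.527891, f' = 30.118144 → s_1 = 1.960000 - (6.527891)/(30.118144) = 1.743257

1.74326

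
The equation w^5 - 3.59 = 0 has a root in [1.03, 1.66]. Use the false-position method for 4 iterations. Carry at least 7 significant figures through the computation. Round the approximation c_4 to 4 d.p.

1.2799

f(1.030000) = -2.430726, f(1.660000) = 9.014930
step 1: c = 1.163794, f(c) = -1.455087 < 0 → new bracket [1.163794, 1.660000]
step 2: c = 1.232755, f(c) = -0.743026 < 0 → new bracket [1.232755, 1.660000]
step 3: c = 1.265288, f(c) = -0.347004 < 0 → new bracket [1.265288, 1.660000]
step 4: c = 1.279918, f(c) = -0.155129 < 0 → new bracket [1.279918, 1.660000]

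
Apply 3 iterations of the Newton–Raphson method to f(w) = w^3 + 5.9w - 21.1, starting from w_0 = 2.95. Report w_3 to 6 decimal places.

f'(w) = 3w^2 + 5.9
w_0 = 2.950000: f = 21.977375, f' = 32.007500 → w_1 = 2.950000 - (21.977375)/(32.007500) = 2.263368
w_1 = 2.263368: f = 3.848730, f' = 21.268504 → w_2 = 2.263368 - (3.848730)/(21.268504) = 2.082409
w_2 = 2.082409: f = 0.216424, f' = 18.909279 → w_3 = 2.082409 - (0.216424)/(18.909279) = 2.070963

2.070963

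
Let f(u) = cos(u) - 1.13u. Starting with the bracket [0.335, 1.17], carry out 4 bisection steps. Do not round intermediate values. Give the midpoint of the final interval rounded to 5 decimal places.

0.67422

f(0.335000) = 0.565860, f(1.170000) = -0.931948 (opposite signs)
step 1: m = 0.752500, f(m) = -0.120343 < 0 → root in [0.335000, 0.752500]
step 2: m = 0.543750, f(m) = 0.241337 > 0 → root in [0.543750, 0.752500]
step 3: m = 0.648125, f(m) = 0.064836 > 0 → root in [0.648125, 0.752500]
step 4: m = 0.700312, f(m) = -0.026712 < 0 → root in [0.648125, 0.700312]
Midpoint of [0.648125, 0.700312] = 0.674219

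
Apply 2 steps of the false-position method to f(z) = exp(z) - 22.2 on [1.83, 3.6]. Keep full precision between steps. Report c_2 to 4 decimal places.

f(1.830000) = -15.966113, f(3.600000) = 14.398234
step 1: c = 2.760697, f(c) = -6.389134 < 0 → new bracket [2.760697, 3.600000]
step 2: c = 3.018663, f(c) = -1.736096 < 0 → new bracket [3.018663, 3.600000]

3.0187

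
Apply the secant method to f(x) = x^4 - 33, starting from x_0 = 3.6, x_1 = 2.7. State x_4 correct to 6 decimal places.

f(x_0) = 134.961600, f(x_1) = 20.144100
x_2 = 2.700000 - (20.144100)·(2.700000 - 3.600000)/(20.144100 - (134.961600)) = 2.542100; f(x_2) = 8.760961
x_3 = 2.542100 - (8.760961)·(2.542100 - 2.700000)/(8.760961 - (20.144100)) = 2.420573; f(x_3) = 1.329925
x_4 = 2.420573 - (1.329925)·(2.420573 - 2.542100)/(1.329925 - (8.760961)) = 2.398824; f(x_4) = 0.112600

2.398824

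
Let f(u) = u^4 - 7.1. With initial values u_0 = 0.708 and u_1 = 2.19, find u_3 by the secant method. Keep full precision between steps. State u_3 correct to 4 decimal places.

1.4140

Secant update: u_(k+1) = u_k − f(u_k)·(u_k − u_(k-1))/(f(u_k) − f(u_(k-1))).
f(u_0) = -6.848734, f(u_1) = 15.902575
u_2 = 2.190000 - (15.902575)·(2.190000 - 0.708000)/(15.902575 - (-6.848734)) = 1.154120; f(u_2) = -5.325792
u_3 = 1.154120 - (-5.325792)·(1.154120 - 2.190000)/(-5.325792 - (15.902575)) = 1.414003; f(u_3) = -3.102383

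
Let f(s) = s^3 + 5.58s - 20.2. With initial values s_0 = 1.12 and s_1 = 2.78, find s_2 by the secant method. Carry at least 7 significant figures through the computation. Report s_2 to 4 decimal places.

1.8297

Secant update: s_(k+1) = s_k − f(s_k)·(s_k − s_(k-1))/(f(s_k) − f(s_(k-1))).
f(s_0) = -12.545472, f(s_1) = 16.797352
s_2 = 2.780000 - (16.797352)·(2.780000 - 1.120000)/(16.797352 - (-12.545472)) = 1.829730; f(s_2) = -3.864331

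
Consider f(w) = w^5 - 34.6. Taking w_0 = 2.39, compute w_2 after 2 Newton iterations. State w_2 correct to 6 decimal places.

Newton update: w ← w − f(w)/f'(w).
f'(w) = 5w^4
w_0 = 2.390000: f = 43.381127, f' = 163.140432 → w_1 = 2.390000 - (43.381127)/(163.140432) = 2.124087
w_1 = 2.124087: f = 8.637615, f' = 101.779282 → w_2 = 2.124087 - (8.637615)/(101.779282) = 2.039221

2.039221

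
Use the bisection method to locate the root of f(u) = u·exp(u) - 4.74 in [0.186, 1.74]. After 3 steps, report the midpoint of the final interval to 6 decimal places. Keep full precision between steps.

f(0.186000) = -4.515977, f(1.740000) = 5.173378 (opposite signs)
step 1: m = 0.963000, f(m) = -2.217380 < 0 → root in [0.963000, 1.740000]
step 2: m = 1.351500, f(m) = 0.481136 > 0 → root in [0.963000, 1.351500]
step 3: m = 1.157250, f(m) = -1.058588 < 0 → root in [1.157250, 1.351500]
Midpoint of [1.157250, 1.351500] = 1.254375

1.254375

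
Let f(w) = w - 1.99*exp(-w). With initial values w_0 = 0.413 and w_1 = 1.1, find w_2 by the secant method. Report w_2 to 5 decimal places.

0.87587

f(w_0) = -0.903708, f(w_1) = 0.437587
w_2 = 1.100000 - (0.437587)·(1.100000 - 0.413000)/(0.437587 - (-0.903708)) = 0.875872; f(w_2) = 0.047039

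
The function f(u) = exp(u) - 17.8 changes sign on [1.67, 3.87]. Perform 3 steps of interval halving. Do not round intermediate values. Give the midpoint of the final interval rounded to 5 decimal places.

f(1.670000) = -12.487832, f(3.870000) = 30.142386 (opposite signs)
step 1: m = 2.770000, f(m) = -1.841366 < 0 → root in [2.770000, 3.870000]
step 2: m = 3.320000, f(m) = 9.860351 > 0 → root in [2.770000, 3.320000]
step 3: m = 3.045000, f(m) = 3.210031 > 0 → root in [2.770000, 3.045000]
Midpoint of [2.770000, 3.045000] = 2.907500

2.90750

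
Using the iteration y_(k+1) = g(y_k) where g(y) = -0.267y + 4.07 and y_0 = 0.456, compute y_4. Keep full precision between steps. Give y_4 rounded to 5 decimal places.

y_1 = g(0.456000) = 3.948248
y_2 = g(3.948248) = 3.015818
y_3 = g(3.015818) = 3.264777
y_4 = g(3.264777) = 3.198305

3.19830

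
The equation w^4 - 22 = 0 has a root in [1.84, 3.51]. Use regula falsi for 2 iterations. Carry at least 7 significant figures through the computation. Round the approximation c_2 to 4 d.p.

False-position update: c = (a·f(b) − b·f(a))/(f(b) − f(a)); replace the endpoint whose sign matches f(c).
f(1.840000) = -10.537713, f(3.510000) = 129.784864
step 1: c = 1.965411, f(c) = -7.078467 < 0 → new bracket [1.965411, 3.510000]
step 2: c = 2.045296, f(c) = -4.500543 < 0 → new bracket [2.045296, 3.510000]

2.0453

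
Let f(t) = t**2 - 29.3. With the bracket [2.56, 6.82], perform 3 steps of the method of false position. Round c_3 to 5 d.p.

5.40706

False-position update: c = (a·f(b) − b·f(a))/(f(b) − f(a)); replace the endpoint whose sign matches f(c).
f(2.560000) = -22.746400, f(6.820000) = 17.212400
step 1: c = 4.984989, f(c) = -4.449881 < 0 → new bracket [4.984989, 6.820000]
step 2: c = 5.361939, f(c) = -0.549615 < 0 → new bracket [5.361939, 6.820000]
step 3: c = 5.407056, f(c) = -0.063748 < 0 → new bracket [5.407056, 6.820000]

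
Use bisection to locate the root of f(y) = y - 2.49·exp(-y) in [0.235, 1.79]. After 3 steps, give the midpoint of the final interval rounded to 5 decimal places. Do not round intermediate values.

f(0.235000) = -1.733521, f(1.790000) = 1.374269 (opposite signs)
step 1: m = 1.012500, f(m) = 0.107859 > 0 → root in [0.235000, 1.012500]
step 2: m = 0.623750, f(m) = -0.710718 < 0 → root in [0.623750, 1.012500]
step 3: m = 0.818125, f(m) = -0.280608 < 0 → root in [0.818125, 1.012500]
Midpoint of [0.818125, 1.012500] = 0.915312

0.91531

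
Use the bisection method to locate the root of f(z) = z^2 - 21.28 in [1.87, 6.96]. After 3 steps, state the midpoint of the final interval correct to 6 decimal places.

4.733125

f(1.870000) = -17.783100, f(6.960000) = 27.161600 (opposite signs)
step 1: m = 4.415000, f(m) = -1.787775 < 0 → root in [4.415000, 6.960000]
step 2: m = 5.687500, f(m) = 11.067656 > 0 → root in [4.415000, 5.687500]
step 3: m = 5.051250, f(m) = 4.235127 > 0 → root in [4.415000, 5.051250]
Midpoint of [4.415000, 5.051250] = 4.733125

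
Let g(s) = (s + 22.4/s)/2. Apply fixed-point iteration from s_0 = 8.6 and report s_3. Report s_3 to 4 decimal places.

s_1 = g(8.600000) = 5.602326
s_2 = g(5.602326) = 4.800333
s_3 = g(4.800333) = 4.733338

4.7333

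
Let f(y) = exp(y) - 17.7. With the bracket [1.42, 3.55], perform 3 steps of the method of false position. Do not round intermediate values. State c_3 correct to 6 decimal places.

2.823346

f(1.420000) = -13.562880, f(3.550000) = 17.113317
step 1: c = 2.361738, f(c) = -7.090628 < 0 → new bracket [2.361738, 3.550000]
step 2: c = 2.709843, f(c) = -2.673081 < 0 → new bracket [2.709843, 3.550000]
step 3: c = 2.823346, f(c) = -0.866924 < 0 → new bracket [2.823346, 3.550000]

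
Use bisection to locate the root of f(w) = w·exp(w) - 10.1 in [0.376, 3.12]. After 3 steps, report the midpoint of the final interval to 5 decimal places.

f(0.376000) = -9.552376, f(3.120000) = 60.556704 (opposite signs)
step 1: m = 1.748000, f(m) = -0.061053 < 0 → root in [1.748000, 3.120000]
step 2: m = 2.434000, f(m) = 17.658331 > 0 → root in [1.748000, 2.434000]
step 3: m = 2.091000, f(m) = 6.822472 > 0 → root in [1.748000, 2.091000]
Midpoint of [1.748000, 2.091000] = 1.919500

1.91950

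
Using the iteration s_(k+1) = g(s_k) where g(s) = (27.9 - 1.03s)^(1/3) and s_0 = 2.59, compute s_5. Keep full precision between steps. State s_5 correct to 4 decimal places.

2.9198

s_1 = g(2.590000) = 2.933046
s_2 = g(2.933046) = 2.919291
s_3 = g(2.919291) = 2.919845
s_4 = g(2.919845) = 2.919823
s_5 = g(2.919823) = 2.919824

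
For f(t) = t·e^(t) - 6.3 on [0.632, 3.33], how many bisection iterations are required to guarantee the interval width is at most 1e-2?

9

Initial width b − a = 3.33 − 0.632 = 2.698000.
After n steps the width is (b−a)/2^n; need (b−a)/2^n ≤ 1e-2.
So n ≥ log₂(2.698000/1e-2) = log₂(269.8000) ≈ 8.0757.
Hence n = 9.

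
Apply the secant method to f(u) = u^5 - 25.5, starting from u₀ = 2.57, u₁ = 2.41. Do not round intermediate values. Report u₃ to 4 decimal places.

1.9895

f(u_0) = 86.615489, f(u_1) = 55.799002
u_2 = 2.410000 - (55.799002)·(2.410000 - 2.570000)/(55.799002 - (86.615489)) = 2.120290; f(u_2) = 17.352530
u_3 = 2.120290 - (17.352530)·(2.120290 - 2.410000)/(17.352530 - (55.799002)) = 1.989532; f(u_3) = 5.671260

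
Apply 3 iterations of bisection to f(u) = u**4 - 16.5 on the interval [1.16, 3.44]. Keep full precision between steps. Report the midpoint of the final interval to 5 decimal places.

2.15750

f(1.160000) = -14.689361, f(3.440000) = 123.534089 (opposite signs)
step 1: m = 2.300000, f(m) = 11.484100 > 0 → root in [1.160000, 2.300000]
step 2: m = 1.730000, f(m) = -7.542550 < 0 → root in [1.730000, 2.300000]
step 3: m = 2.015000, f(m) = -0.014573 < 0 → root in [2.015000, 2.300000]
Midpoint of [2.015000, 2.300000] = 2.157500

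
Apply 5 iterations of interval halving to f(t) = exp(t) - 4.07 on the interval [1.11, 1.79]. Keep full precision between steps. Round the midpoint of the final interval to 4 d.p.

f(1.110000) = -1.035642, f(1.790000) = 1.919452 (opposite signs)
step 1: m = 1.450000, f(m) = 0.193115 > 0 → root in [1.110000, 1.450000]
step 2: m = 1.280000, f(m) = -0.473360 < 0 → root in [1.280000, 1.450000]
step 3: m = 1.365000, f(m) = -0.154277 < 0 → root in [1.365000, 1.450000]
step 4: m = 1.407500, f(m) = 0.015728 > 0 → root in [1.365000, 1.407500]
step 5: m = 1.386250, f(m) = -0.070177 < 0 → root in [1.386250, 1.407500]
Midpoint of [1.386250, 1.407500] = 1.396875

1.3969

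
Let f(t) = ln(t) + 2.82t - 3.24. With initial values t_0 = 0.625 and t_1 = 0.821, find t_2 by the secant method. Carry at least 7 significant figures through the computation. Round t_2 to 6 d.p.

Secant update: t_(k+1) = t_k − f(t_k)·(t_k − t_(k-1))/(f(t_k) − f(t_(k-1))).
f(t_0) = -1.947504, f(t_1) = -1.122012
t_2 = 0.821000 - (-1.122012)·(0.821000 - 0.625000)/(-1.122012 - (-1.947504)) = 1.087404; f(t_2) = -0.089727

1.087404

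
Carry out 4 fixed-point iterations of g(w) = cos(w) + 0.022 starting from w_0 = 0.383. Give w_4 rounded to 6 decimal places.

0.685700

w_1 = g(0.383000) = 0.949548
w_2 = g(0.949548) = 0.604051
w_3 = g(0.604051) = 0.845042
w_4 = g(0.845042) = 0.685700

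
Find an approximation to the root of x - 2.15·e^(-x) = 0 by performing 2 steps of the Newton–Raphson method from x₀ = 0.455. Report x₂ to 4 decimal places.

f'(x) = 1 + 2.15·e^(-x)
x_0 = 0.455000: f = -0.909063, f' = 2.364063 → x_1 = 0.455000 - (-0.909063)/(2.364063) = 0.839534
x_1 = 0.839534: f = -0.089076, f' = 1.928610 → x_2 = 0.839534 - (-0.089076)/(1.928610) = 0.885721

0.8857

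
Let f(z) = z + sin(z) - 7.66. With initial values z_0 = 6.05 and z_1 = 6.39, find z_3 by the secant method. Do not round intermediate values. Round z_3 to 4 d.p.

f(z_0) = -1.841078, f(z_1) = -1.163388
z_2 = 6.390000 - (-1.163388)·(6.390000 - 6.050000)/(-1.163388 - (-1.841078)) = 6.973677; f(z_2) = -0.049406
z_3 = 6.973677 - (-0.049406)·(6.973677 - 6.390000)/(-0.049406 - (-1.163388)) = 6.999564; f(z_3) = -0.003778

6.9996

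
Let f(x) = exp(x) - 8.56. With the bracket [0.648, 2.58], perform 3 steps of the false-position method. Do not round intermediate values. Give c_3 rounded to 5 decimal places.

f(0.648000) = -6.648286, f(2.580000) = 4.637138
step 1: c = 1.786149, f(c) = -2.593571 < 0 → new bracket [1.786149, 2.580000]
step 2: c = 2.070894, f(c) = -0.628090 < 0 → new bracket [2.070894, 2.580000]
step 3: c = 2.131625, f(c) = -0.131446 < 0 → new bracket [2.131625, 2.580000]

2.13163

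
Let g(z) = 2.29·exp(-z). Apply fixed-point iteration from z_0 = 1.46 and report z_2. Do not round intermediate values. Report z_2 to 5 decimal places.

z_1 = g(1.460000) = 0.531821
z_2 = g(0.531821) = 1.345453

1.34545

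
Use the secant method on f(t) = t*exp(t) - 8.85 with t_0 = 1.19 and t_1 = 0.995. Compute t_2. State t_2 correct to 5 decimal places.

f(t_0) = -4.938373, f(t_1) = -6.158799
t_2 = 0.995000 - (-6.158799)·(0.995000 - 1.190000)/(-6.158799 - (-4.938373)) = 1.979055; f(t_2) = 5.470241

1.97905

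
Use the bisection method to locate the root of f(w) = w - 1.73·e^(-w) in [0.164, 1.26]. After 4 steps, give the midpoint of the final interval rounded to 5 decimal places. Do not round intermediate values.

f(0.164000) = -1.304324, f(1.260000) = 0.769279 (opposite signs)
step 1: m = 0.712000, f(m) = -0.136845 < 0 → root in [0.712000, 1.260000]
step 2: m = 0.986000, f(m) = 0.340596 > 0 → root in [0.712000, 0.986000]
step 3: m = 0.849000, f(m) = 0.108832 > 0 → root in [0.712000, 0.849000]
step 4: m = 0.780500, f(m) = -0.012146 < 0 → root in [0.780500, 0.849000]
Midpoint of [0.780500, 0.849000] = 0.814750

0.81475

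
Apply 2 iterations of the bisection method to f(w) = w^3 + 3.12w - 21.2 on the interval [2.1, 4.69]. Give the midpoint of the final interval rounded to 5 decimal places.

f(2.100000) = -5.387000, f(4.690000) = 96.594509 (opposite signs)
step 1: m = 3.395000, f(m) = 28.523255 > 0 → root in [2.100000, 3.395000]
step 2: m = 2.747500, f(m) = 8.112408 > 0 → root in [2.100000, 2.747500]
Midpoint of [2.100000, 2.747500] = 2.423750

2.42375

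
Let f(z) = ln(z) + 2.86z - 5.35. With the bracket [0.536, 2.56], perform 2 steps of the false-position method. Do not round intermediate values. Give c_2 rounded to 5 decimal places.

f(0.536000) = -4.440661, f(2.560000) = 2.911607
step 1: c = 1.758466, f(c) = 0.243655 > 0 → new bracket [0.536000, 1.758466]
step 2: c = 1.694879, f(c) = 0.024967 > 0 → new bracket [0.536000, 1.694879]

1.69488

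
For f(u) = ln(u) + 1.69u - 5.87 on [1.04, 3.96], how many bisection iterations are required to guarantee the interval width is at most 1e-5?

19

Initial width b − a = 3.96 − 1.04 = 2.920000.
After n steps the width is (b−a)/2^n; need (b−a)/2^n ≤ 1e-5.
So n ≥ log₂(2.920000/1e-5) = log₂(292000.0000) ≈ 18.1556.
Hence n = 19.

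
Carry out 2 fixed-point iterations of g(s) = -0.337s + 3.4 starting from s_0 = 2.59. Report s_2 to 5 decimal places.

s_1 = g(2.590000) = 2.527170
s_2 = g(2.527170) = 2.548344

2.54834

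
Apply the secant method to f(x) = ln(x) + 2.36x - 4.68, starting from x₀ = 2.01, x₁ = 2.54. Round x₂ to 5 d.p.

1.73810

Secant update: x_(k+1) = x_k − f(x_k)·(x_k − x_(k-1))/(f(x_k) − f(x_(k-1))).
f(x_0) = 0.761735, f(x_1) = 2.246564
x_2 = 2.540000 - (2.246564)·(2.540000 - 2.010000)/(2.246564 - (0.761735)) = 1.738104; f(x_2) = -0.025280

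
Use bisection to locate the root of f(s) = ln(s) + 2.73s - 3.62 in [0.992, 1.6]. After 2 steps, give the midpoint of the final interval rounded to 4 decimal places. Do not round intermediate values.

1.2200

f(0.992000) = -0.919872, f(1.600000) = 1.218004 (opposite signs)
step 1: m = 1.296000, f(m) = 0.177363 > 0 → root in [0.992000, 1.296000]
step 2: m = 1.144000, f(m) = -0.362349 < 0 → root in [1.144000, 1.296000]
Midpoint of [1.144000, 1.296000] = 1.220000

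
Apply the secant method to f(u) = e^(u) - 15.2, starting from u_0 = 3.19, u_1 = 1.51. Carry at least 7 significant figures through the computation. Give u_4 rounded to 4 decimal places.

f(u_0) = 9.088427, f(u_1) = -10.673269
u_2 = 1.510000 - (-10.673269)·(1.510000 - 3.190000)/(-10.673269 - (9.088427)) = 2.417366; f(u_2) = -3.983723
u_3 = 2.417366 - (-3.983723)·(2.417366 - 1.510000)/(-3.983723 - (-10.673269)) = 2.957716; f(u_3) = 4.053942
u_4 = 2.957716 - (4.053942)·(2.957716 - 2.417366)/(4.053942 - (-3.983723)) = 2.685181; f(u_4) = -0.539151

2.6852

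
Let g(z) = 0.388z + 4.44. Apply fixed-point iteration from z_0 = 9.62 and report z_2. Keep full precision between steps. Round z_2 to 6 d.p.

z_1 = g(9.620000) = 8.172560
z_2 = g(8.172560) = 7.610953

7.610953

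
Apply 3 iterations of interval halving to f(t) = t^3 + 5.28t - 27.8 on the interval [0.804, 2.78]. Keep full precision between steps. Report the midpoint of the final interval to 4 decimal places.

2.4095

f(0.804000) = -23.035162, f(2.780000) = 8.363352 (opposite signs)
step 1: m = 1.792000, f(m) = -12.583655 < 0 → root in [1.792000, 2.780000]
step 2: m = 2.286000, f(m) = -3.783750 < 0 → root in [2.286000, 2.780000]
step 3: m = 2.533000, f(m) = 1.826193 > 0 → root in [2.286000, 2.533000]
Midpoint of [2.286000, 2.533000] = 2.409500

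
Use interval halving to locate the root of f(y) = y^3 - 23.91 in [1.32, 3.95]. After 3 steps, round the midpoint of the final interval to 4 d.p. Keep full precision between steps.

2.7994

f(1.320000) = -21.610032, f(3.950000) = 37.719875 (opposite signs)
step 1: m = 2.635000, f(m) = -5.614602 < 0 → root in [2.635000, 3.950000]
step 2: m = 3.292500, f(m) = 11.782531 > 0 → root in [2.635000, 3.292500]
step 3: m = 2.963750, f(m) = 2.123029 > 0 → root in [2.635000, 2.963750]
Midpoint of [2.635000, 2.963750] = 2.799375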